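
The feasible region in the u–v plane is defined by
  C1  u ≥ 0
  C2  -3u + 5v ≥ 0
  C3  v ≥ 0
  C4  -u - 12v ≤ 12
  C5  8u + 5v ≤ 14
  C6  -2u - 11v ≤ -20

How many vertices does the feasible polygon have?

The feasible vertices (each the meet of two boundaries and inside every other half-plane) are:
  (0, 14/5)
  (0, 20/11)
  (9/13, 22/13)

3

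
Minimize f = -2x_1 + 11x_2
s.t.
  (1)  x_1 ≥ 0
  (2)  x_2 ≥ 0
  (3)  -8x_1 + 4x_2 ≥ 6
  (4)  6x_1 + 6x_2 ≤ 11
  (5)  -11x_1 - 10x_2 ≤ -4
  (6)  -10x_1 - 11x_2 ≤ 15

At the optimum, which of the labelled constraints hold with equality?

(1) and (3)

Corner points and f = -2x_1 + 11x_2:
  (0, 3/2) → f = 33/2
  (0, 11/6) → f = 121/6
  (1/9, 31/18) → f = 337/18

The minimum is at (0, 3/2). Substituting into each constraint, equality holds for (1) and (3); the remaining constraints have slack.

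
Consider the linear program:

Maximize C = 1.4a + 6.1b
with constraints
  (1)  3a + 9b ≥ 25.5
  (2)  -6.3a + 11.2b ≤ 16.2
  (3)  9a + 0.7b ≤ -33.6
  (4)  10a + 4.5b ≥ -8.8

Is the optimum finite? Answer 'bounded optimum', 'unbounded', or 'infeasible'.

infeasible

The boundaries 3a + 9b = 25.5 and -6.3a + 11.2b = 16.2 meet at (466/301, 1395/602), but that point violates 9a + 0.7b ≤ -33.6. Every candidate vertex is excluded by some other constraint, so the feasible region is empty.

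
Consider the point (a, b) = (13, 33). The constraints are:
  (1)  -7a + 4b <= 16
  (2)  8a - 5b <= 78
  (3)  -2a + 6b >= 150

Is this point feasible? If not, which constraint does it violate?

not feasible — violates (1)

Constraint (1): -7a + 4b = 41, which is not ≤ 16. All other constraints are satisfied.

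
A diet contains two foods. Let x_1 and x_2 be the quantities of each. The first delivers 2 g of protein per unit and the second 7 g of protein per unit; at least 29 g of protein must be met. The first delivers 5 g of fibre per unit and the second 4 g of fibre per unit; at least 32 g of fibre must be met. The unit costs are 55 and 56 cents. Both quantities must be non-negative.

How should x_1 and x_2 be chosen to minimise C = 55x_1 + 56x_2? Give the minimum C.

Corner points and C = 55x_1 + 56x_2:
  (0, 8) → C = 448
  (29/2, 0) → C = 1595/2
  (4, 3) → C = 388
The feasible region is unbounded (it extends along (0, 1), (1, 0)), but C strictly increases along every unbounded feasible direction, so there is no improving ray and the minimum is attained at a vertex.

The binding constraints are 2x_1 + 7x_2 = 29 and 5x_1 + 4x_2 = 32.
Solving simultaneously gives x_1 = 4, x_2 = 3.

x_1 = 4, x_2 = 3, minimum C = 388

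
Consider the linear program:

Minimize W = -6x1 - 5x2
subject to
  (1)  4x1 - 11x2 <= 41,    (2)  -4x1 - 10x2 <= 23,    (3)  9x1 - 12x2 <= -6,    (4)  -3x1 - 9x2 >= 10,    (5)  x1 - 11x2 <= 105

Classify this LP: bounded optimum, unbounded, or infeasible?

bounded optimum

Vertices and W = -6x1 - 5x2:
  (-56/23, -61/46) → W = 977/46
  (-107/6, 29/6) → W = 497/6
  (-58/39, -8/13) → W = 12
The feasible region has finitely many vertices and no improving ray; the minimum is 12 at (-58/39, -8/13).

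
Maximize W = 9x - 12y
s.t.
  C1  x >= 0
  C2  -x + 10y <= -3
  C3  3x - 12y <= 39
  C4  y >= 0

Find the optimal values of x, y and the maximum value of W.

Corner points and W = 9x - 12y:
  (59/3, 5/3) → W = 157
  (3, 0) → W = 27
  (13, 0) → W = 117

The binding constraints are -x + 10y = -3 and 3x - 12y = 39.
Solving simultaneously gives x = 59/3, y = 5/3.

x = 59/3, y = 5/3, maximum W = 157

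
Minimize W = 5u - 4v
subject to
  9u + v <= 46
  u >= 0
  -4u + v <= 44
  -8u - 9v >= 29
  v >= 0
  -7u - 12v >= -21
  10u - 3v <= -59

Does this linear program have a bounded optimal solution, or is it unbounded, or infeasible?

infeasible

The boundaries -4u + v = 44 and -8u - 9v = 29 meet at (-425/44, 59/11), but that point violates u ≥ 0. Every candidate vertex is excluded by some other constraint, so the feasible region is empty.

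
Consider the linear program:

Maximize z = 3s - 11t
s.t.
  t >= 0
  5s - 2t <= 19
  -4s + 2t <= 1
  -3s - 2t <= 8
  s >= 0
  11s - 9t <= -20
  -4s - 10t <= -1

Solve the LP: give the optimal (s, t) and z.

Corner points and z = 3s - 11t:
  (20, 81/2) → z = -771/2
  (211/23, 309/23) → z = -2766/23
  (31/14, 69/14) → z = -333/7

s = 31/14, t = 69/14, maximum z = -333/7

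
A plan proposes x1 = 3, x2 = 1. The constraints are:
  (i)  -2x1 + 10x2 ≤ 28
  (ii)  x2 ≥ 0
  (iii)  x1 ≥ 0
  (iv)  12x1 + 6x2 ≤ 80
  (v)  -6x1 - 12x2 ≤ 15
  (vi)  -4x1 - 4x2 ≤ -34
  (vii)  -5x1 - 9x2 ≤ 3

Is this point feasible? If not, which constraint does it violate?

Constraint (vi): -4x1 - 4x2 = -16, which is not ≤ -34. All other constraints are satisfied.

not feasible — violates (vi)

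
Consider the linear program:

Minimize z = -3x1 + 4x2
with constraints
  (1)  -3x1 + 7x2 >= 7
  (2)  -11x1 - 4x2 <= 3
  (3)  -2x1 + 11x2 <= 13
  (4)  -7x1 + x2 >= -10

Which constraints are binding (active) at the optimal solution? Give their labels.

(1) and (3)

Corner points and z = -3x1 + 4x2:
  (-49/89, 68/89) → z = 419/89
  (14/19, 25/19) → z = 58/19
  (-85/129, 137/129) → z = 803/129

The minimum is at (14/19, 25/19). Substituting into each constraint, equality holds for (1) and (3); the remaining constraints have slack.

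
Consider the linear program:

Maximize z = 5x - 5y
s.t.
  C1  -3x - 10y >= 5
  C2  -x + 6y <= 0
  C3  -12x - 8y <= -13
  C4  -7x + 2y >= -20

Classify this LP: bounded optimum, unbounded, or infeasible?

bounded optimum

Vertices and z = 5x - 5y:
  (85/48, -33/32) → z = 1345/96
  (5/2, -5/4) → z = 75/4
  (93/40, -149/80) → z = 335/16
The feasible region has finitely many vertices and no improving ray; the maximum is 335/16 at (93/40, -149/80).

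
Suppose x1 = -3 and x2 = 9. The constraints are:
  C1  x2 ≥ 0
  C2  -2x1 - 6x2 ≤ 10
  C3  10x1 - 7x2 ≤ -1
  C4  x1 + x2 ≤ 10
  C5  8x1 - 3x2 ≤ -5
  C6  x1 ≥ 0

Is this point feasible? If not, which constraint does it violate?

not feasible — violates C6

Constraint C6: x1 = -3, which is not ≥ 0. All other constraints are satisfied.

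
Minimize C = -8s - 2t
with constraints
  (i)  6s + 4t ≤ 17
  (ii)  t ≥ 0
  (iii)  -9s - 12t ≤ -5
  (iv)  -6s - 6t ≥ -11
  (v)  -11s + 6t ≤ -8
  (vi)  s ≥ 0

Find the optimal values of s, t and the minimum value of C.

s = 11/6, t = 0, minimum C = -44/3

The optimum lies where t = 0 and -6s - 6t = -11.
Solving simultaneously gives s = 11/6, t = 0.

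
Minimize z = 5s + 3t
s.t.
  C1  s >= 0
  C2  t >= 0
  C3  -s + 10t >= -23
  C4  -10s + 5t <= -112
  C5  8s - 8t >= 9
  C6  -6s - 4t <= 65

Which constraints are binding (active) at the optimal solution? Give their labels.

C2 and C4

Corner points and z = 5s + 3t:
  (23, 0) → z = 115
  (56/5, 0) → z = 56
  (851/40, 403/20) → z = 6673/40
The feasible region is unbounded (it extends along (1, 1), (10, 1)), but z strictly increases along every unbounded feasible direction, so there is no improving ray and the minimum is attained at a vertex.

The minimum is at (56/5, 0). Substituting into each constraint, equality holds for C2 and C4; the remaining constraints have slack.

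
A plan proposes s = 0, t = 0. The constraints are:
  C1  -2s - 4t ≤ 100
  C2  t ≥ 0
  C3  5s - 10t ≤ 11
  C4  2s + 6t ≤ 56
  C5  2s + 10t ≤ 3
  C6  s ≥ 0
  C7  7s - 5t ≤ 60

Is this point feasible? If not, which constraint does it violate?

feasible

C1: 0 ≤ 100 ✓
C2: 0 ≥ 0 ✓
C3: 0 ≤ 11 ✓
C4: 0 ≤ 56 ✓
C5: 0 ≤ 3 ✓
C6: 0 ≥ 0 ✓
C7: 0 ≤ 60 ✓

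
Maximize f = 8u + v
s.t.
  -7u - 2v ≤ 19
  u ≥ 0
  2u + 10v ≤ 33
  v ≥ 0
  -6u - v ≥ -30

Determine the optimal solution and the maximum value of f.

u = 5, v = 0, maximum f = 40

At the optimal vertex, v = 0 and -6u - v = -30.
Solving simultaneously gives u = 5, v = 0.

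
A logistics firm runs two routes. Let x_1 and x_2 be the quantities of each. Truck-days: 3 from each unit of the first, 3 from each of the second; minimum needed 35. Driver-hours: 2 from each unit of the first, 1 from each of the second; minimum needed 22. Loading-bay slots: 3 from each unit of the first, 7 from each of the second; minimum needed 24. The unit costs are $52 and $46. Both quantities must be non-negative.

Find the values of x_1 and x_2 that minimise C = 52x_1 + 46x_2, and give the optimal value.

x_1 = 31/3, x_2 = 4/3, minimum C = 1796/3

Extreme points and C = 52x_1 + 46x_2:
  (0, 22) → C = 1012
  (35/3, 0) → C = 1820/3
  (31/3, 4/3) → C = 1796/3
The feasible region is unbounded (it extends along (0, 1), (1, 0)), but C strictly increases along every unbounded feasible direction, so there is no improving ray and the minimum is attained at a vertex.

At the optimal vertex, 3x_1 + 3x_2 = 35 and 2x_1 + x_2 = 22.
Solving simultaneously gives x_1 = 31/3, x_2 = 4/3.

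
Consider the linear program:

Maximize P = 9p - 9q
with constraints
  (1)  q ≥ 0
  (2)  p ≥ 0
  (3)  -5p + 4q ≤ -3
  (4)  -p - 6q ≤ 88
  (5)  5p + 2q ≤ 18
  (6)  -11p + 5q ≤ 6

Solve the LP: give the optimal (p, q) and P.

Extreme points and P = 9p - 9q:
  (3/5, 0) → P = 27/5
  (18/5, 0) → P = 162/5
  (13/5, 5/2) → P = 9/10

The binding constraints are q = 0 and 5p + 2q = 18.
Solving simultaneously gives p = 18/5, q = 0.

p = 18/5, q = 0, maximum P = 162/5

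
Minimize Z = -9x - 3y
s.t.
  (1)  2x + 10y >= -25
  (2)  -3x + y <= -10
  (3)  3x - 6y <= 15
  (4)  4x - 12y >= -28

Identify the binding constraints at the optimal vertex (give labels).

(3) and (4)

Vertices and Z = -9x - 3y:
  (3, -1) → Z = -24
  (37/8, 31/8) → Z = -213/4
  (29, 12) → Z = -297

The minimum is at (29, 12). Substituting into each constraint, equality holds for (3) and (4); the remaining constraints have slack.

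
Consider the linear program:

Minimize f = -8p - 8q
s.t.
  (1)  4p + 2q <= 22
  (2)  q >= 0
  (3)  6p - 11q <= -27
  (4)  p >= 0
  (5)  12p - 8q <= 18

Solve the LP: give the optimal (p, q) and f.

p = 0, q = 11, minimum f = -88

Extreme points and f = -8p - 8q:
  (47/14, 30/7) → f = -428/7
  (0, 11) → f = -88
  (0, 27/11) → f = -216/11

The binding constraints are 4p + 2q = 22 and p = 0.
Solving simultaneously gives p = 0, q = 11.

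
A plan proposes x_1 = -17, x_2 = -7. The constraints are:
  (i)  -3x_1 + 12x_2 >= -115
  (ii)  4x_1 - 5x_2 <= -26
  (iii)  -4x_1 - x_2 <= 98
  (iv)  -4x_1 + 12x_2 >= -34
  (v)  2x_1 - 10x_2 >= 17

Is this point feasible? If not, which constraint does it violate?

(i): -33 ≥ -115 ✓
(ii): -33 ≤ -26 ✓
(iii): 75 ≤ 98 ✓
(iv): -16 ≥ -34 ✓
(v): 36 ≥ 17 ✓

feasible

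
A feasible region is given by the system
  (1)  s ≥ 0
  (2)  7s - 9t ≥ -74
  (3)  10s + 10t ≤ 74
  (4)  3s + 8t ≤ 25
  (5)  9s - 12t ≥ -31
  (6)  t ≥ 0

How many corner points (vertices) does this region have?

The feasible vertices (each the meet of two boundaries and inside every other half-plane) are:
  (0, 31/12)
  (0, 0)
  (171/25, 14/25)
  (37/5, 0)
  (13/27, 53/18)

5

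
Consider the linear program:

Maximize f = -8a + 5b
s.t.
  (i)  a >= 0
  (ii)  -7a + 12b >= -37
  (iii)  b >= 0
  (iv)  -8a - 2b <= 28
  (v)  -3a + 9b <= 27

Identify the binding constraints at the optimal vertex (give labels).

Extreme points and f = -8a + 5b:
  (0, 0) → f = 0
  (0, 3) → f = 15
  (37/7, 0) → f = -296/7
  (73/3, 100/9) → f = -1252/9

The maximum is at (0, 3). Substituting into each constraint, equality holds for (i) and (v); the remaining constraints have slack.

(i) and (v)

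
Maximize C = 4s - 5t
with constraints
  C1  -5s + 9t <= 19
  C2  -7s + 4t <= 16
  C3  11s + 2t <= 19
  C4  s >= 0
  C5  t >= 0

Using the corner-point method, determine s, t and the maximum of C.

s = 19/11, t = 0, maximum C = 76/11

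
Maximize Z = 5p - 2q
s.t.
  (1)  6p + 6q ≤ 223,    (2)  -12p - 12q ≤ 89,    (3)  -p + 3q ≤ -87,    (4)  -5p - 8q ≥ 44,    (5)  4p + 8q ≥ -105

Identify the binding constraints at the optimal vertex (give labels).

(4) and (5)

Extreme points and Z = 5p - 2q:
  (564/23, -479/23) → Z = 3778/23
  (381/20, -453/20) → Z = 2811/20
  (61, -349/8) → Z = 1569/4

The maximum is at (61, -349/8). Substituting into each constraint, equality holds for (4) and (5); the remaining constraints have slack.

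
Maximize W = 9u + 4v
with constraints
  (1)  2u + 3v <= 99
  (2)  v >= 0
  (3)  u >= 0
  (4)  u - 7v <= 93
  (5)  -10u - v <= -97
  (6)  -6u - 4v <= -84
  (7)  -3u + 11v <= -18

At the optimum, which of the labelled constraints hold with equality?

(1) and (2)

Extreme points and W = 9u + 4v:
  (99/2, 0) → W = 891/2
  (1143/31, 261/31) → W = 11331/31
  (14, 0) → W = 126
  (166/13, 24/13) → W = 1590/13

The maximum is at (99/2, 0). Substituting into each constraint, equality holds for (1) and (2); the remaining constraints have slack.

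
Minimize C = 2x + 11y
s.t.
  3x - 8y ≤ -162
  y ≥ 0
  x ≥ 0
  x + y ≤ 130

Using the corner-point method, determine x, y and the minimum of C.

Feasible corners and C = 2x + 11y:
  (0, 81/4) → C = 891/4
  (878/11, 552/11) → C = 7828/11
  (0, 130) → C = 1430

The optimum lies where 3x - 8y = -162 and x = 0.
Solving simultaneously gives x = 0, y = 81/4.

x = 0, y = 81/4, minimum C = 891/4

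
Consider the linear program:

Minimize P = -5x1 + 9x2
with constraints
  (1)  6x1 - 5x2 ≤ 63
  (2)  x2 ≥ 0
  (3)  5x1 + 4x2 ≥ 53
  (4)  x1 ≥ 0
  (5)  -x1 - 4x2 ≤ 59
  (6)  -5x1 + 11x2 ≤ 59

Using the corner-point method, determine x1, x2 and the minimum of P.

The optimum lies where 6x1 - 5x2 = 63 and 5x1 + 4x2 = 53.
Solving simultaneously gives x1 = 517/49, x2 = 3/49.

x1 = 517/49, x2 = 3/49, minimum P = -2558/49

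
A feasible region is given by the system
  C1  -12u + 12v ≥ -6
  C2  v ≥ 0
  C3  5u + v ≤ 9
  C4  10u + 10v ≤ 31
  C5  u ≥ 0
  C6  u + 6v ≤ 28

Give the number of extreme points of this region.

Intersecting each pair of boundary lines and keeping only the points that satisfy every inequality leaves:
  (1/2, 0)
  (19/12, 13/12)
  (0, 0)
  (59/40, 13/8)
  (0, 31/10)

5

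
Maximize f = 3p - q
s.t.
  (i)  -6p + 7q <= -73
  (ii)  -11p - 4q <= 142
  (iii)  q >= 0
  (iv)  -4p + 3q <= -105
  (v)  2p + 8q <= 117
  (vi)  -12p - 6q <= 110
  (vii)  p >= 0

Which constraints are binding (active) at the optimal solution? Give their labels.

(iii) and (v)

Vertices and f = 3p - q:
  (105/4, 0) → f = 315/4
  (117/2, 0) → f = 351/2
  (1191/38, 129/19) → f = 3315/38

The maximum is at (117/2, 0). Substituting into each constraint, equality holds for (iii) and (v); the remaining constraints have slack.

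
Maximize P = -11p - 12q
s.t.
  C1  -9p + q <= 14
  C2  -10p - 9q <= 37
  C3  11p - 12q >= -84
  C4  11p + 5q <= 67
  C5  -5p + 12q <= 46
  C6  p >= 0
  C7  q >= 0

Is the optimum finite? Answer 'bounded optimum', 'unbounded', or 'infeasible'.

bounded optimum

Extreme points and P = -11p - 12q:
  (574/157, 841/157) → P = -16406/157
  (67/11, 0) → P = -67
  (0, 23/6) → P = -46
  (0, 0) → P = 0
The feasible region has finitely many vertices and no improving ray; the maximum is 0 at (0, 0).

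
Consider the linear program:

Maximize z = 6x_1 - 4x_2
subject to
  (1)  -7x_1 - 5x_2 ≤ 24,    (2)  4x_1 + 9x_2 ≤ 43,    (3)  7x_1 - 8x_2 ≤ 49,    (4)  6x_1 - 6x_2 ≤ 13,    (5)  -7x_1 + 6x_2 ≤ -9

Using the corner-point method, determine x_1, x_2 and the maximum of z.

Vertices and z = 6x_1 - 4x_2:
  (-79/72, -235/72) → z = 233/36
  (-9/7, -3) → z = 30/7
  (125/26, 103/39) → z = 713/39
  (113/29, 265/87) → z = 974/87

At the optimal vertex, 4x_1 + 9x_2 = 43 and 6x_1 - 6x_2 = 13.
Solving simultaneously gives x_1 = 125/26, x_2 = 103/39.

x_1 = 125/26, x_2 = 103/39, maximum z = 713/39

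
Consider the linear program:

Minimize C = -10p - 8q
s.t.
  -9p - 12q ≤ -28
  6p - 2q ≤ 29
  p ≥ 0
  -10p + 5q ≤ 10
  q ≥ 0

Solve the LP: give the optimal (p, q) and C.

p = 33/2, q = 35, minimum C = -445

Feasible corners and C = -10p - 8q:
  (4/33, 74/33) → C = -632/33
  (28/9, 0) → C = -280/9
  (33/2, 35) → C = -445
  (29/6, 0) → C = -145/3

At the optimal vertex, 6p - 2q = 29 and -10p + 5q = 10.
Solving simultaneously gives p = 33/2, q = 35.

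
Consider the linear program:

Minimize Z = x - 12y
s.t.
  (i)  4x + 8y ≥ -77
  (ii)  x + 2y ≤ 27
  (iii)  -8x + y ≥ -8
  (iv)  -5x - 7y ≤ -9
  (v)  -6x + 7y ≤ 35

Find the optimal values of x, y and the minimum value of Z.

x = 91/50, y = 164/25, minimum Z = -769/10

Corner points and Z = x - 12y:
  (65/61, 32/61) → Z = -319/61
  (91/50, 164/25) → Z = -769/10
  (-26/11, 229/77) → Z = -2930/77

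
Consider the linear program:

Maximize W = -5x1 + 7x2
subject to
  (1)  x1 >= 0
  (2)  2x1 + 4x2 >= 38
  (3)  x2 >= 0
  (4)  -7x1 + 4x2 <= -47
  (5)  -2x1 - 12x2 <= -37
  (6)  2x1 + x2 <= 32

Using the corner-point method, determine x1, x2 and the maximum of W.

Vertices and W = -5x1 + 7x2:
  (85/9, 43/9) → W = -124/9
  (15, 2) → W = -61
  (35/3, 26/3) → W = 7/3

At the optimal vertex, -7x1 + 4x2 = -47 and 2x1 + x2 = 32.
Solving simultaneously gives x1 = 35/3, x2 = 26/3.

x1 = 35/3, x2 = 26/3, maximum W = 7/3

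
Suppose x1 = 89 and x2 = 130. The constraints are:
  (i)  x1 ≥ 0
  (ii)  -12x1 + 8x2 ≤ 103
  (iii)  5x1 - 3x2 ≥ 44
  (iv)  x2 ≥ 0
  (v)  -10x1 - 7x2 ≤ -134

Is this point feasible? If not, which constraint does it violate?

feasible

(i): 89 ≥ 0 ✓
(ii): -28 ≤ 103 ✓
(iii): 55 ≥ 44 ✓
(iv): 130 ≥ 0 ✓
(v): -1800 ≤ -134 ✓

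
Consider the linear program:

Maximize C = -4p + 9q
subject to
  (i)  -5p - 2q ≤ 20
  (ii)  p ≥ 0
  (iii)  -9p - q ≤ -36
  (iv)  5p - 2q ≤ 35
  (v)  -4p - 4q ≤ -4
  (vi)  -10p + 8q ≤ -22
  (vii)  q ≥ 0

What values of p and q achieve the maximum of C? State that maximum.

Feasible corners and C = -4p + 9q:
  (155/41, 81/41) → C = 109/41
  (4, 0) → C = -16
  (59/5, 12) → C = 304/5
  (7, 0) → C = -28

p = 59/5, q = 12, maximum C = 304/5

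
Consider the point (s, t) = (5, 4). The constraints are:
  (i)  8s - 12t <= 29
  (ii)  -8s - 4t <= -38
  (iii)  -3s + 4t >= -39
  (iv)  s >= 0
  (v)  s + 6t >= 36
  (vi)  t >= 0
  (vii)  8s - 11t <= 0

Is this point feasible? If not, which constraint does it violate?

Constraint (v): s + 6t = 29, which is not ≥ 36. All other constraints are satisfied.

not feasible — violates (v)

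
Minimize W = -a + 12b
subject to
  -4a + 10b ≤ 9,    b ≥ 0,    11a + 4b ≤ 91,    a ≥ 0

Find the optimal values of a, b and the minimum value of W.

a = 91/11, b = 0, minimum W = -91/11

The optimum lies where b = 0 and 11a + 4b = 91.
Solving simultaneously gives a = 91/11, b = 0.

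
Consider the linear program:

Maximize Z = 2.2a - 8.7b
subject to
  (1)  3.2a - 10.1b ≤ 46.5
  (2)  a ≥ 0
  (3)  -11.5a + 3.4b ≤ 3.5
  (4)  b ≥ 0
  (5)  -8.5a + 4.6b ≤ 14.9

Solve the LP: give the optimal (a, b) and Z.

a = 465/32, b = 0, maximum Z = 1023/32

Vertices and Z = 2.2a - 8.7b:
  (465/32, 0) → Z = 1023/32
  (0, 35/34) → Z = -609/68
  (0, 0) → Z = 0
  (36/25, 59/10) → Z = -24081/500
The feasible region is unbounded (it extends along (101, 32), (46, 85)), but Z strictly decreases along every unbounded feasible direction, so there is no improving ray and the maximum is attained at a vertex.

At the optimal vertex, 3.2a - 10.1b = 46.5 and b = 0.
Solving simultaneously gives a = 465/32, b = 0.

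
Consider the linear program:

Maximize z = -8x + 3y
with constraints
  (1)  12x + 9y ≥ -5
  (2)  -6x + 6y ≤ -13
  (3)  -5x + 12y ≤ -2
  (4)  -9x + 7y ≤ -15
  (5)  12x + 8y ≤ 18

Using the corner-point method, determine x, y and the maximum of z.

Extreme points and z = -8x + 3y:
  (29/42, -31/21) → z = -209/21
  (101/6, -23) → z = -611/3
  (53/30, -2/5) → z = -46/3

x = 29/42, y = -31/21, maximum z = -209/21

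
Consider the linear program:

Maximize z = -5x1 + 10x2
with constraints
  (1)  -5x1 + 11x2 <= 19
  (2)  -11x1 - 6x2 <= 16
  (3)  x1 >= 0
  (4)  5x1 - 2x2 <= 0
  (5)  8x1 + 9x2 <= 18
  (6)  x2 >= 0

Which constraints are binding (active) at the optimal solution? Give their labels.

(1) and (3)

Feasible corners and z = -5x1 + 10x2:
  (0, 19/11) → z = 190/11
  (27/133, 242/133) → z = 2285/133
  (0, 0) → z = 0
  (36/61, 90/61) → z = 720/61

The maximum is at (0, 19/11). Substituting into each constraint, equality holds for (1) and (3); the remaining constraints have slack.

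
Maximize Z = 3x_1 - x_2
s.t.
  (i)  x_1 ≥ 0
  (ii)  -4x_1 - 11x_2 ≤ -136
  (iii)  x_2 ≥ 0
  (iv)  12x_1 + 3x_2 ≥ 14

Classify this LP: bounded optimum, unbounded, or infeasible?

From the feasible point (0, 136/11), moving in the direction (1, 0) keeps every constraint satisfied while Z increases without bound.

unbounded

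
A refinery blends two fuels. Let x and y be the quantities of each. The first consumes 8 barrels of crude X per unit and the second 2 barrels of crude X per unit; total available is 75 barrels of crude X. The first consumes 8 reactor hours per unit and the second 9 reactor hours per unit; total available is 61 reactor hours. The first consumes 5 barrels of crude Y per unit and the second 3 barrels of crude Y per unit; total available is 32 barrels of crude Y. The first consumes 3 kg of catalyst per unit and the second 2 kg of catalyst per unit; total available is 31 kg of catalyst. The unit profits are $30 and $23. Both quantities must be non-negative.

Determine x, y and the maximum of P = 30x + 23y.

x = 5, y = 7/3, maximum P = 611/3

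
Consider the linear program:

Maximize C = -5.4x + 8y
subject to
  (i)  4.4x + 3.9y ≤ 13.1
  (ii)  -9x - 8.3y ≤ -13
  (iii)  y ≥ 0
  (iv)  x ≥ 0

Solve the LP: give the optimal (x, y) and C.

x = 0, y = 131/39, maximum C = 1048/39

Feasible corners and C = -5.4x + 8y:
  (131/44, 0) → C = -3537/220
  (0, 131/39) → C = 1048/39
  (13/9, 0) → C = -39/5
  (0, 130/83) → C = 1040/83

The binding constraints are 4.4x + 3.9y = 13.1 and x = 0.
Solving simultaneously gives x = 0, y = 131/39.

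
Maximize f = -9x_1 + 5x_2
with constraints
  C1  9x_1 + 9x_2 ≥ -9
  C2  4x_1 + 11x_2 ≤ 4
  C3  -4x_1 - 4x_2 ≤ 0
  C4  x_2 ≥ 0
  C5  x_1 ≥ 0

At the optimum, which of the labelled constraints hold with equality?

Vertices and f = -9x_1 + 5x_2:
  (1, 0) → f = -9
  (0, 4/11) → f = 20/11
  (0, 0) → f = 0

The maximum is at (0, 4/11). Substituting into each constraint, equality holds for C2 and C5; the remaining constraints have slack.

C2 and C5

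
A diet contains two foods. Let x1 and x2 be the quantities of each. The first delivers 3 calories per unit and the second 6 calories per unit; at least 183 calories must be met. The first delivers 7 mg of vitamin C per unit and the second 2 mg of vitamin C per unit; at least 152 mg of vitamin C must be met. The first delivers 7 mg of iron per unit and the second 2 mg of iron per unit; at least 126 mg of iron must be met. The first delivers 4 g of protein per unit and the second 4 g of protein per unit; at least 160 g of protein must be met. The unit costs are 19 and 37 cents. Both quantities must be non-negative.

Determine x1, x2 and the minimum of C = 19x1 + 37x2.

The feasible region is unbounded (it extends along (0, 1), (1, 0)), but C strictly increases along every unbounded feasible direction, so there is no improving ray and the minimum is attained at a vertex.

x1 = 19, x2 = 21, minimum C = 1138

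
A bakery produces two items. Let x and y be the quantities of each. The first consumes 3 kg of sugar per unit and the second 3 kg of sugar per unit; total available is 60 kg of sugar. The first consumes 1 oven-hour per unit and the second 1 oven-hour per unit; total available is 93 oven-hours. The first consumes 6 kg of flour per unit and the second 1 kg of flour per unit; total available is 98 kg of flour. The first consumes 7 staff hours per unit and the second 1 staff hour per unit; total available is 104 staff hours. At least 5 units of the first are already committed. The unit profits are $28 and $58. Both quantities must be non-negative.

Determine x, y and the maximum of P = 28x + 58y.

Feasible corners and P = 28x + 58y:
  (104/7, 0) → P = 416
  (5, 0) → P = 140
  (14, 6) → P = 740
  (5, 15) → P = 1010

At the optimal vertex, 3x + 3y = 60 and x = 5.
Solving simultaneously gives x = 5, y = 15.

x = 5, y = 15, maximum P = 1010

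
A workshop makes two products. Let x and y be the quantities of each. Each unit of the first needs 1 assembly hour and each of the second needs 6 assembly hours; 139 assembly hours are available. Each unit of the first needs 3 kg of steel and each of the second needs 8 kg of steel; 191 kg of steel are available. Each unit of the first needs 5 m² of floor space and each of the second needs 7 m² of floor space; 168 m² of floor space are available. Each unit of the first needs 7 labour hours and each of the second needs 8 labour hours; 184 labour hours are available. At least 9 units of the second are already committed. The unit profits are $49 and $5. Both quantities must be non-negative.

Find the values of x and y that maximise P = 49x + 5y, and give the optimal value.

x = 16, y = 9, maximum P = 829

Corner points and P = 49x + 5y:
  (0, 23) → P = 115
  (0, 9) → P = 45
  (16, 9) → P = 829

At the optimal vertex, 7x + 8y = 184 and y = 9.
Solving simultaneously gives x = 16, y = 9.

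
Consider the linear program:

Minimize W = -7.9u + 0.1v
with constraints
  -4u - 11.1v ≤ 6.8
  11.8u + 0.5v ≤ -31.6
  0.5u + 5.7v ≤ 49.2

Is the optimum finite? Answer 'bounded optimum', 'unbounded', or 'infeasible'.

Extreme points and W = -7.9u + 0.1v:
  (-17368/6449, 2308/6449) → W = 137438/6449
  (-19496/575, 4004/345) → W = 100882/375
  (-20472/6701, 59636/6701) → W = 838462/33505
The feasible region has finitely many vertices and no improving ray; the minimum is 137438/6449 at (-17368/6449, 2308/6449).

bounded optimum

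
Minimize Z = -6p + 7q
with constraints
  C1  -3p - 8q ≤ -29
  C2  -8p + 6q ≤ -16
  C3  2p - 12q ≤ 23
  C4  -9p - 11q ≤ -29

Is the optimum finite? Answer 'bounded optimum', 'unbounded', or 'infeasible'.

From the feasible point (151/41, 92/41), moving in the direction (12, 2) keeps every constraint satisfied while Z decreases without bound.

unbounded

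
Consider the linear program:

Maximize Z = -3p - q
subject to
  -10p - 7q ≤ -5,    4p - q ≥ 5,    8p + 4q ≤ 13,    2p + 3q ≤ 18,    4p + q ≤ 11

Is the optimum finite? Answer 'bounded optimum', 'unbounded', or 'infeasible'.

bounded optimum

Feasible corners and Z = -3p - q:
  (20/19, -15/19) → Z = -45/19
  (4, -5) → Z = -7
  (11/8, 1/2) → Z = -37/8
  (31/8, -9/2) → Z = -57/8
The feasible region has finitely many vertices and no improving ray; the maximum is -45/19 at (20/19, -15/19).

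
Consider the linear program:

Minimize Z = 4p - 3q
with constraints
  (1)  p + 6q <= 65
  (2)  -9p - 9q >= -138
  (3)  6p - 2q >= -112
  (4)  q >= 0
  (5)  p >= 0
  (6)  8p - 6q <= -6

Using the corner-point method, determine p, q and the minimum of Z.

p = 0, q = 65/6, minimum Z = -65/2

Extreme points and Z = 4p - 3q:
  (27/5, 149/15) → Z = -41/5
  (0, 65/6) → Z = -65/2
  (43/7, 193/21) → Z = -3
  (0, 1) → Z = -3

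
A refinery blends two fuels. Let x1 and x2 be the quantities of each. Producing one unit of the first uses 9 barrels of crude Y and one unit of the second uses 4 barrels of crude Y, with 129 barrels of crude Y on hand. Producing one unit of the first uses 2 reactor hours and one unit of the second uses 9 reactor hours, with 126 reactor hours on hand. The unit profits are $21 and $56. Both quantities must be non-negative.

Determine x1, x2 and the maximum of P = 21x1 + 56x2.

Feasible corners and P = 21x1 + 56x2:
  (0, 0) → P = 0
  (0, 14) → P = 784
  (43/3, 0) → P = 301
  (9, 12) → P = 861

The optimum lies where 9x1 + 4x2 = 129 and 2x1 + 9x2 = 126.
Solving simultaneously gives x1 = 9, x2 = 12.

x1 = 9, x2 = 12, maximum P = 861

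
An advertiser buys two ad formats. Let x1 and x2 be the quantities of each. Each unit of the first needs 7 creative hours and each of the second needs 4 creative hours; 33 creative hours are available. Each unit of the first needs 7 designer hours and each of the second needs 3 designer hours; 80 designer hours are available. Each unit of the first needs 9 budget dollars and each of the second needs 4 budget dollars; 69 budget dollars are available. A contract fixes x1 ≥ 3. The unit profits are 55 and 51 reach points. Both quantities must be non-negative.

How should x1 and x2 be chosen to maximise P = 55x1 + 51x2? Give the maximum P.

x1 = 3, x2 = 3, maximum P = 318

Extreme points and P = 55x1 + 51x2:
  (33/7, 0) → P = 1815/7
  (3, 0) → P = 165
  (3, 3) → P = 318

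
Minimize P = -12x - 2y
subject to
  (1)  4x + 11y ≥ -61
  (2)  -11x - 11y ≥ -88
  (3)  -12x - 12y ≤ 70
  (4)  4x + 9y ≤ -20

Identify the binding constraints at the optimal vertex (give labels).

(1) and (2)

Feasible corners and P = -12x - 2y:
  (149/7, -93/7) → P = -1602/7
  (-19/42, -113/21) → P = 340/21
  (92/5, -52/5) → P = -200
  (-13/2, 2/3) → P = 230/3

The minimum is at (149/7, -93/7). Substituting into each constraint, equality holds for (1) and (2); the remaining constraints have slack.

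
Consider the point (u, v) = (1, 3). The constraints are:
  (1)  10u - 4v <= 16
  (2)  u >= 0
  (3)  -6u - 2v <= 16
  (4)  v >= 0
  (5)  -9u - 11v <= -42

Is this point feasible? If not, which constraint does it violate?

(1): -2 ≤ 16 ✓
(2): 1 ≥ 0 ✓
(3): -12 ≤ 16 ✓
(4): 3 ≥ 0 ✓
(5): -42 ≤ -42 ✓

feasible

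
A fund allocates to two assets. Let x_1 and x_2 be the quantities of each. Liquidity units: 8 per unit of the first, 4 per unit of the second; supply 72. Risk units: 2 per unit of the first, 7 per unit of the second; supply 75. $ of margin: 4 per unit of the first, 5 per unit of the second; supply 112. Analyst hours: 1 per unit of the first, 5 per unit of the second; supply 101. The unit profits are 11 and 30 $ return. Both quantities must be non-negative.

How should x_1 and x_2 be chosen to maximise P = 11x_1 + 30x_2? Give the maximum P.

x_1 = 17/4, x_2 = 19/2, maximum P = 1327/4

Vertices and P = 11x_1 + 30x_2:
  (0, 0) → P = 0
  (0, 75/7) → P = 2250/7
  (9, 0) → P = 99
  (17/4, 19/2) → P = 1327/4

The optimum lies where 8x_1 + 4x_2 = 72 and 2x_1 + 7x_2 = 75.
Solving simultaneously gives x_1 = 17/4, x_2 = 19/2.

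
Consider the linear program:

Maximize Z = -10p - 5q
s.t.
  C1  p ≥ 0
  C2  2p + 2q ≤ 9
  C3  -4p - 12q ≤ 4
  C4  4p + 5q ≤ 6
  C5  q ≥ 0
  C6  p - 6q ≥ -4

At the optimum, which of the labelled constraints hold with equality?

C1 and C5

Vertices and Z = -10p - 5q:
  (0, 0) → Z = 0
  (0, 2/3) → Z = -10/3
  (3/2, 0) → Z = -15
  (16/29, 22/29) → Z = -270/29

The maximum is at (0, 0). Substituting into each constraint, equality holds for C1 and C5; the remaining constraints have slack.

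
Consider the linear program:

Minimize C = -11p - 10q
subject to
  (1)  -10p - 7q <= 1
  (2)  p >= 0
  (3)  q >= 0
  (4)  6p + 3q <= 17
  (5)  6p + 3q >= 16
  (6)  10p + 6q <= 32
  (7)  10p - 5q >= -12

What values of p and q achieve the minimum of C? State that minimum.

p = 4/5, q = 4, minimum C = -244/5

Extreme points and C = -11p - 10q:
  (17/6, 0) → C = -187/6
  (8/3, 0) → C = -88/3
  (1, 11/3) → C = -143/3
  (11/15, 58/15) → C = -701/15
  (4/5, 4) → C = -244/5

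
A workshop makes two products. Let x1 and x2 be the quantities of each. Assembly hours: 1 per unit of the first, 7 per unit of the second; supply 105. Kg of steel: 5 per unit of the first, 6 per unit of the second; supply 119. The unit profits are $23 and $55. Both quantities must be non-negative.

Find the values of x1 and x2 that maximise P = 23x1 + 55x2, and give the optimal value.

x1 = 7, x2 = 14, maximum P = 931

Vertices and P = 23x1 + 55x2:
  (0, 0) → P = 0
  (0, 15) → P = 825
  (119/5, 0) → P = 2737/5
  (7, 14) → P = 931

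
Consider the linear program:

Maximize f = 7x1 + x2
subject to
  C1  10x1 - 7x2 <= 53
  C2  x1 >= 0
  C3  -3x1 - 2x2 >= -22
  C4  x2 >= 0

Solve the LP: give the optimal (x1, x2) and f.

Extreme points and f = 7x1 + x2:
  (260/41, 61/41) → f = 1881/41
  (53/10, 0) → f = 371/10
  (0, 11) → f = 11
  (0, 0) → f = 0

x1 = 260/41, x2 = 61/41, maximum f = 1881/41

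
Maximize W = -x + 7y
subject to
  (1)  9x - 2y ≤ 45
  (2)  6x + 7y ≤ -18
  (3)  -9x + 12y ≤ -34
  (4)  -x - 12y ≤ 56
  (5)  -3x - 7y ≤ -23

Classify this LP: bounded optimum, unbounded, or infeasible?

The boundaries 9x - 2y = 45 and -9x + 12y = -34 meet at (236/45, 11/10), but that point violates 6x + 7y ≤ -18. Every candidate vertex is excluded by some other constraint, so the feasible region is empty.

infeasible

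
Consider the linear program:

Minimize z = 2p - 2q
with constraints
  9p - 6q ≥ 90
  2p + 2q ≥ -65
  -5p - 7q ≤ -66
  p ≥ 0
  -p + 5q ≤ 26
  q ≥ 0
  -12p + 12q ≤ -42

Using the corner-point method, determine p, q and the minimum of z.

Vertices and z = 2p - 2q:
  (342/31, 48/31) → z = 588/31
  (202/13, 108/13) → z = 188/13
  (66/5, 0) → z = 132/5
The feasible region is unbounded (it extends along (5, 1), (1, 0)), but z strictly increases along every unbounded feasible direction, so there is no improving ray and the minimum is attained at a vertex.

The optimum lies where 9p - 6q = 90 and -p + 5q = 26.
Solving simultaneously gives p = 202/13, q = 108/13.

p = 202/13, q = 108/13, minimum z = 188/13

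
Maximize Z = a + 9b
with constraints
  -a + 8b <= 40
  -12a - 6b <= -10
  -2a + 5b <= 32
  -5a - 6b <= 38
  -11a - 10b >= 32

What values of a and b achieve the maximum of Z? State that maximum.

Feasible corners and Z = a + 9b:
  (48/7, -253/21) → Z = -711/7
  (146/27, -247/27) → Z = -2077/27
  (47/4, -129/8) → Z = -1067/8

The binding constraints are -12a - 6b = -10 and -11a - 10b = 32.
Solving simultaneously gives a = 146/27, b = -247/27.

a = 146/27, b = -247/27, maximum Z = -2077/27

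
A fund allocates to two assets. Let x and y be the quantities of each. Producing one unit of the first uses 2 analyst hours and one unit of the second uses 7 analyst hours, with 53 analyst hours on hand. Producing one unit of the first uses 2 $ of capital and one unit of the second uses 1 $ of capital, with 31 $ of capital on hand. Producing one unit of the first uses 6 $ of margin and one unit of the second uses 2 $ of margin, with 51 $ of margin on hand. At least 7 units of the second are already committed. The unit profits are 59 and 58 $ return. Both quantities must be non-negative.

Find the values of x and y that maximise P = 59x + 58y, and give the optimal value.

Extreme points and P = 59x + 58y:
  (0, 53/7) → P = 3074/7
  (0, 7) → P = 406
  (2, 7) → P = 524

x = 2, y = 7, maximum P = 524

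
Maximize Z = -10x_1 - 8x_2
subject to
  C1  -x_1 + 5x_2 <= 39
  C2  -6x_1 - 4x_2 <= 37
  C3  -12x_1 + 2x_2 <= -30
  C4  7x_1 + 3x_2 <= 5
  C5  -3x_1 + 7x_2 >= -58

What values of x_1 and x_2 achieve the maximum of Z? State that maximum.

x_1 = 47/39, x_2 = -101/13, maximum Z = 1954/39

Corner points and Z = -10x_1 - 8x_2:
  (2, -3) → Z = 4
  (47/39, -101/13) → Z = 1954/39
  (209/58, -391/58) → Z = 519/29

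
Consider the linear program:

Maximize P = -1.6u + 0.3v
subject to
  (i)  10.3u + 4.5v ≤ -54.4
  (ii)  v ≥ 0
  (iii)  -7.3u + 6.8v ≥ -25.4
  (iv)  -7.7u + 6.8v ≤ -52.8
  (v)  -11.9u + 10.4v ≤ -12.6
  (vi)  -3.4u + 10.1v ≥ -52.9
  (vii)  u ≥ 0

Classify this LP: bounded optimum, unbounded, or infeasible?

infeasible

The boundaries -7.3u + 6.8v = -25.4 and -7.7u + 6.8v = -52.8 meet at (68.5, 9493/136), but that point violates 10.3u + 4.5v ≤ -54.4. Every candidate vertex is excluded by some other constraint, so the feasible region is empty.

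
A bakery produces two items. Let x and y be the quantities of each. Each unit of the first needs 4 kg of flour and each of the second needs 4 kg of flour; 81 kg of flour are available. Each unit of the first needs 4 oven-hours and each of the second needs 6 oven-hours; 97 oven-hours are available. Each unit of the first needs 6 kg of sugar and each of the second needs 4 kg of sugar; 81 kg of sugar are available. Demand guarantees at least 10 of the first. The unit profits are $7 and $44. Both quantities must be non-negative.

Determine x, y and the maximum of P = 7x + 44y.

x = 10, y = 21/4, maximum P = 301

Corner points and P = 7x + 44y:
  (27/2, 0) → P = 189/2
  (10, 0) → P = 70
  (10, 21/4) → P = 301

At the optimal vertex, 6x + 4y = 81 and x = 10.
Solving simultaneously gives x = 10, y = 21/4.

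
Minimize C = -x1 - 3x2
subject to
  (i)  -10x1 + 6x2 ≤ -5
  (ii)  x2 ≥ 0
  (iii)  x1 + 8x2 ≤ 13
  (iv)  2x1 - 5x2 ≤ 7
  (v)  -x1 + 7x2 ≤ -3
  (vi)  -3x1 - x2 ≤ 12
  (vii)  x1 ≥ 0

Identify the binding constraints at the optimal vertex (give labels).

(iv) and (v)

Corner points and C = -x1 - 3x2:
  (7/2, 0) → C = -7/2
  (3, 0) → C = -3
  (34/9, 1/9) → C = -37/9

The minimum is at (34/9, 1/9). Substituting into each constraint, equality holds for (iv) and (v); the remaining constraints have slack.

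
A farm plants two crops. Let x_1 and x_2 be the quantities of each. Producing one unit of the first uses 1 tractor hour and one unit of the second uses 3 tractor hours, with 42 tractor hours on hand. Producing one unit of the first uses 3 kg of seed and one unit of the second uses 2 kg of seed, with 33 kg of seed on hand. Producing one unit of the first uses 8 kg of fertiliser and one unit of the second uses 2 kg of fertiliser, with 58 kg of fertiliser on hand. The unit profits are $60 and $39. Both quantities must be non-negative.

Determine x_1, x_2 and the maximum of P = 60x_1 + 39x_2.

x_1 = 5, x_2 = 9, maximum P = 651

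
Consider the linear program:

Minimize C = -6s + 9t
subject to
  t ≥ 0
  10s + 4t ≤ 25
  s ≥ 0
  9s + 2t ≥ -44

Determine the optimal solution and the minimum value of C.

The optimum lies where t = 0 and 10s + 4t = 25.
Solving simultaneously gives s = 5/2, t = 0.

s = 5/2, t = 0, minimum C = -15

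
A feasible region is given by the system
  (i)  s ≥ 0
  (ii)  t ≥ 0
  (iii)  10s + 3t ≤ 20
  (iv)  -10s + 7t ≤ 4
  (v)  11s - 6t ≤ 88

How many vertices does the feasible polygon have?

4

The feasible vertices (each the meet of two boundaries and inside every other half-plane) are:
  (0, 0)
  (0, 4/7)
  (2, 0)
  (32/25, 12/5)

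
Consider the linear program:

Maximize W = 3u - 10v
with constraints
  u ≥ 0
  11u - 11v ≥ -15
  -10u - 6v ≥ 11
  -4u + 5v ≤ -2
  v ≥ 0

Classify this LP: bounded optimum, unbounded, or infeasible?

infeasible

The boundaries u = 0 and -10u - 6v = 11 meet at (0, -11/6), but that point violates v ≥ 0. Every candidate vertex is excluded by some other constraint, so the feasible region is empty.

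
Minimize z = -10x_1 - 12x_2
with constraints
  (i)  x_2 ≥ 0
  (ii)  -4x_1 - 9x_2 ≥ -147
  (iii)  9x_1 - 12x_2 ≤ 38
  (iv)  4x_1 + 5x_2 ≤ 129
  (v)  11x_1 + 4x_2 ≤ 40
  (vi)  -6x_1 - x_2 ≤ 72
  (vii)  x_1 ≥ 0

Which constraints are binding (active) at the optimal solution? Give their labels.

Corner points and z = -10x_1 - 12x_2:
  (40/11, 0) → z = -400/11
  (0, 0) → z = 0
  (0, 10) → z = -120

The minimum is at (0, 10). Substituting into each constraint, equality holds for (v) and (vii); the remaining constraints have slack.

(v) and (vii)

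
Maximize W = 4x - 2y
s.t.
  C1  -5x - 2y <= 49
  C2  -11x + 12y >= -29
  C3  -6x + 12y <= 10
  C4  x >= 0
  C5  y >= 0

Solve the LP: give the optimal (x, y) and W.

Vertices and W = 4x - 2y:
  (39/5, 71/15) → W = 326/15
  (29/11, 0) → W = 116/11
  (0, 5/6) → W = -5/3
  (0, 0) → W = 0

x = 39/5, y = 71/15, maximum W = 326/15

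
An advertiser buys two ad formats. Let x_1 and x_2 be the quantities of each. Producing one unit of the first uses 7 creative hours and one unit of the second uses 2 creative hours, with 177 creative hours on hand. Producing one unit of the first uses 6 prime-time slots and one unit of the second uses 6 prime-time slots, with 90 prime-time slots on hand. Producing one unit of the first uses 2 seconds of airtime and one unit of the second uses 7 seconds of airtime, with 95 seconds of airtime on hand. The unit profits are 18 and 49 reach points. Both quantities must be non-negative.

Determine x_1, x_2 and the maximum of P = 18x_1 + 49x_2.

x_1 = 2, x_2 = 13, maximum P = 673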